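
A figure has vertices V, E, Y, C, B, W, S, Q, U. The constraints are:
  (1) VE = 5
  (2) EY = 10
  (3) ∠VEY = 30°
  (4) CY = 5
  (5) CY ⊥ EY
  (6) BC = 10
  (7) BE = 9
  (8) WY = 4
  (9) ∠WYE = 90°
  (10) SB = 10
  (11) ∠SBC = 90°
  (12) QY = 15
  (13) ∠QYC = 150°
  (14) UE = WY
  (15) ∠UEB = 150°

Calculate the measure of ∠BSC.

Step 1: By the law of cosines on triangle SBC: SC² = 10² + 10² − 2·10·10·cos(90°) = 200, so SC = 10·√2.
Step 2: By the inverse law of cosines on triangle BSC: cos(∠BSC) = (10² + (10·√2)² − 10²) / (2·10·10·√2) = 200/282.84 = 0.7071, so ∠BSC = 45°.

Therefore, the measure of angle ∠BSC = 45°.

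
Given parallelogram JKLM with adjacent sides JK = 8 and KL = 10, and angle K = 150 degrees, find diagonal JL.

The diagonal of a parallelogram can be found by treating two adjacent sides and the diagonal as a triangle.
Applying the law of cosines with sides 8, 10 and included angle 150°:
d^2 = 64 + 100 - 160*cos(150°) = 80*sqrt(3) + 164
d = 2*sqrt(20*sqrt(3) + 41)

2*sqrt(20*sqrt(3) + 41)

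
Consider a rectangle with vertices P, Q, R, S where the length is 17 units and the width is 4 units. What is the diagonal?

A rectangle's diagonal splits it into two right triangles, with the diagonal as the hypotenuse.
By the Pythagorean theorem, d^2 = 17^2 + 4^2 = 305.
Therefore d = sqrt(305).

sqrt(305)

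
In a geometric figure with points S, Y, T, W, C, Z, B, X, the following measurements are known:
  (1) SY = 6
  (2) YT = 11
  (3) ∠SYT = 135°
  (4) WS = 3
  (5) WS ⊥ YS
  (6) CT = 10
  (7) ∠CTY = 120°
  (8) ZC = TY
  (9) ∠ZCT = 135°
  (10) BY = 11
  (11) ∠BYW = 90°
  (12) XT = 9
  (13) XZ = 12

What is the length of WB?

Step 1: By the law of cosines on triangle WSY: WY² = 3² + 6² − 2·3·6·cos(90°) = 45, so WY = 3·√5.
Step 2: By the law of cosines on triangle WYB: WB² = (3·√5)² + 11² − 2·3·√5·11·cos(90°) = 166, so WB = √166.

Therefore, the length of WB = √166.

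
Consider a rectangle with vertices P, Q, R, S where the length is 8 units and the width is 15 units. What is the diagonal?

d = sqrt(8^2 + 15^2) = sqrt(289) = 17

17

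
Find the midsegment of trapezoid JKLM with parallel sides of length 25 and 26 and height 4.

midsegment = (25 + 26) / 2 = 51 / 2 = 51/2

51/2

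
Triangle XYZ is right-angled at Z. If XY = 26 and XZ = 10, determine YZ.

Rearranging the Pythagorean theorem to solve for the unknown leg:
leg^2 = hypotenuse^2 - known_leg^2 = 676 - 100 = 576
leg = sqrt(576) = 24.

24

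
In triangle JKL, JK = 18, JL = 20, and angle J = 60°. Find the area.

Area = (1/2) * JK * JL * sin(J)
Area = (1/2) * 18 * 20 * sin(60°)
Area = (1/2) * 18 * 20 * sqrt(3)/2
Area = 90*sqrt(3)

90*sqrt(3)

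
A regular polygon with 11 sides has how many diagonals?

Each of the 11 vertices connects to 8 non-adjacent vertices via diagonals.
Total connections = 11 × 8 = 88, but each diagonal is counted twice.
Number of diagonals = 88 / 2 = 44.

44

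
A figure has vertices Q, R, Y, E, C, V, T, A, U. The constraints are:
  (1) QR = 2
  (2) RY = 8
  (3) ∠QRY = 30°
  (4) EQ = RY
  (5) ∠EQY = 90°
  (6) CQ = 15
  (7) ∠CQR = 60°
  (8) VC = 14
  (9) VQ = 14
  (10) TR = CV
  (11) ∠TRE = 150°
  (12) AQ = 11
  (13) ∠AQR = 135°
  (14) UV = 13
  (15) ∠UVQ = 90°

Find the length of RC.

Step 1: By the law of cosines on triangle RQC: RC² = 2² + 15² − 2·2·15·cos(60°) = 199, so RC = √199.

Therefore, the length of RC = √199.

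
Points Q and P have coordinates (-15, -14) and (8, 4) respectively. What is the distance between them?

The horizontal distance is |8 - -15| = 23 and the vertical distance is |4 - -14| = 18.
By the Pythagorean theorem, d = sqrt(23^2 + 18^2) = sqrt(853).

sqrt(853)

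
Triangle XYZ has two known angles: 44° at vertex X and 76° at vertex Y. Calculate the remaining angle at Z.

The interior angles sum to 180°: angle Z = 180 - 44 - 76 = 60°.
The triangle is acute (angles 44°, 76°, 60°).

60 degrees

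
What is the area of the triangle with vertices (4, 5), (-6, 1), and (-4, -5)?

Shoelace: Area = (1/2)|4(1--5) + -6(-5-5) + -4(5-1)| = (1/2)(68) = 34

34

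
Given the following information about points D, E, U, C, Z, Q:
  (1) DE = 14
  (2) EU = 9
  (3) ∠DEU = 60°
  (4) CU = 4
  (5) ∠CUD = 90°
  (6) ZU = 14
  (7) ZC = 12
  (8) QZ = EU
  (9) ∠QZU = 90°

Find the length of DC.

Step 1: By the law of cosines on triangle UED: UD² = 9² + 14² − 2·9·14·cos(60°) = 151, so UD = √151.
Step 2: By the law of cosines on triangle DUC: DC² = √151² + 4² − 2·√151·4·cos(90°) = 167, so DC = √167.

Therefore, the length of DC = √167.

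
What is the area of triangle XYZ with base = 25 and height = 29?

A triangle's area is half the area of a rectangle with the same base and height.
Area = (1/2) * 25 * 29 = 725/2.

725/2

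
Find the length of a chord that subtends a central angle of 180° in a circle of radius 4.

Chord = 2(4) sin(90°) = 8

8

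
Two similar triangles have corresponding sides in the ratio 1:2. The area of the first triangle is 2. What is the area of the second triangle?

Area ratio = (1/2)^2 = 1/4. Area of the second triangle = 2 * 4/1 = 8.

8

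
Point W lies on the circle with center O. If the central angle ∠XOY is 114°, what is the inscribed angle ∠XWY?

An inscribed angle intercepts an arc from a point on the circle, while the central angle intercepts the same arc from the center.
The inscribed angle is always half the central angle: 114° / 2 = 57°.

57°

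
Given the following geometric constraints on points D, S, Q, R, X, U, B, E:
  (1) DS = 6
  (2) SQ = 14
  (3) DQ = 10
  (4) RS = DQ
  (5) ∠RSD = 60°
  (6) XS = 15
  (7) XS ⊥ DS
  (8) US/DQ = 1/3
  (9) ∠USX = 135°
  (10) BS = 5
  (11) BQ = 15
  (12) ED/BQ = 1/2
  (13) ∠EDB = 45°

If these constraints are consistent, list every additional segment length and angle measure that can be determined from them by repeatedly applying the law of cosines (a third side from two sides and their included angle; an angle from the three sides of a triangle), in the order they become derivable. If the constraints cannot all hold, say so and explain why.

The constraints are consistent. Derivable facts, in order:
After 1 step:
- DR = 2·√19
- DX = 3·√29
- XU ≈ 17.52
- ∠BQS = 19.46°
- ∠BSQ = 91.64°
- ∠DQS = 21.79°
- ∠DSQ = 38.21°
- ∠QBS = 68.9°
- ∠QDS = 120°
After 2 steps:
- ∠DRS = 36.59°
- ∠DXS = 21.8°
- ∠RDS = 83.41°
- ∠SDX = 68.2°
- ∠SUX = 37.27°
- ∠SXU = 7.73°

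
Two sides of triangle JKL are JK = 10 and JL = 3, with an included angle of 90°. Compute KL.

The included angle is 90°, so the triangle is right-angled at J. The opposite side KL is the hypotenuse.
By the Pythagorean theorem: KL = sqrt(10^2 + 3^2) = sqrt(109) = sqrt(109).

sqrt(109)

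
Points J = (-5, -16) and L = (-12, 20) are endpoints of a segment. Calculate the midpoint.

M = ((x₁ + x₂)/2, (y₁ + y₂)/2)
= ((-5 + -12)/2, (-16 + 20)/2)
= (-17/2, 4/2) = (-17/2, 2)

(-17/2, 2)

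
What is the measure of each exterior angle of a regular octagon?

Each exterior angle of a regular n-gon is 360 / n.
For n = 8: 360 / 8 = 45 degrees.

45 degrees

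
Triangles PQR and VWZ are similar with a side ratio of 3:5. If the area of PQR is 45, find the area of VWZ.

For similar figures, the area ratio equals the square of the side ratio.
Side ratio (PQR to VWZ) = 3:5, so area ratio = 3^2:5^2 = 9:25.
If the area of PQR is 45, then the area of VWZ = 45 * (25/9) = 125.

125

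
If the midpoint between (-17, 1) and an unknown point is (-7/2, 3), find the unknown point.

Using the midpoint formula: M = ((x1 + x2)/2, (y1 + y2)/2)
We know M = (-7/2, 3) and K = (-17, 1)
For x: -7/2 = (-17 + x2)/2, so x2 = 2*-7/2 - -17 = 10
For y: 3 = (1 + y2)/2, so y2 = 2*3 - 1 = 5
J = (10, 5)

(10, 5)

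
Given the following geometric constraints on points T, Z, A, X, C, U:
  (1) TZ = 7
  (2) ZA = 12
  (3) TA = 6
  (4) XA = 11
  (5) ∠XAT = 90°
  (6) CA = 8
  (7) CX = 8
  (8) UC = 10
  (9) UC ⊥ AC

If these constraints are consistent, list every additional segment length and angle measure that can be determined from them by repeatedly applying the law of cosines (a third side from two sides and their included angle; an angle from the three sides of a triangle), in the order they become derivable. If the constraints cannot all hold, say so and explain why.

The constraints are consistent. Derivable facts, in order:
After 1 step:
- AU = 2·√41
- TX = √157
- ∠ACX = 86.87°
- ∠ATZ = 134.62°
- ∠AXC = 46.57°
- ∠AZT = 20.85°
- ∠CAX = 46.57°
- ∠TAZ = 24.53°
After 2 steps:
- ∠ATX = 61.39°
- ∠AUC = 38.66°
- ∠AXT = 28.61°
- ∠CAU = 51.34°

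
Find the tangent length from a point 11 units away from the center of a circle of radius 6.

The tangent, radius, and line from the external point to the center form a right triangle.
The right angle is where the tangent meets the radius.
By the Pythagorean theorem: tangent² + 6² = 11²
tangent² = 121 - 36 = 85
tangent = sqrt(85)

sqrt(85)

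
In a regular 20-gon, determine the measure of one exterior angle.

Each exterior angle of a regular n-gon is 360 / n.
For n = 20: 360 / 20 = 18 degrees.

18 degrees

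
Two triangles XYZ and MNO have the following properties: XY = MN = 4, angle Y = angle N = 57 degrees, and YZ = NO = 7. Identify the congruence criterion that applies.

The given information provides:
XY = MN = 4, angle Y = angle N = 57 degrees, and YZ = NO = 7
This matches the SAS congruence theorem.
Two pairs of corresponding sides and the included angle are equal (Side-Angle-Side).

SAS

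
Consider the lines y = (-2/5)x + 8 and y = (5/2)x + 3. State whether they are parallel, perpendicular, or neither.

Slope of line 1: m1 = -2/5
Slope of line 2: m2 = 5/2
m1 * m2 = (-2/5) * (5/2) = -1 = -1, so the lines are perpendicular.

Perpendicular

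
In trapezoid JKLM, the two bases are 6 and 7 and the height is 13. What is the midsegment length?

The midsegment (median) of a trapezoid connects the midpoints of the non-parallel sides.
Its length is the average of the two bases: (6 + 7) / 2 = 13/2.

13/2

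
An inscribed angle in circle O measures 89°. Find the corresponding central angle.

The inscribed angle theorem states that a central angle is always twice any inscribed angle that subtends the same arc.
Since the inscribed angle is 89°, the central angle = 2 × 89° = 178°.

178°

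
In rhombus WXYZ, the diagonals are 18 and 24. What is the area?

The diagonals of a rhombus divide it into four right triangles.
Each triangle has legs 18/ 2 = 9 and 24/2 = 12, so each has area (1/2)*9*12 = 54.
Four such triangles give total area = (d1 * d2) / 2 = 216.

216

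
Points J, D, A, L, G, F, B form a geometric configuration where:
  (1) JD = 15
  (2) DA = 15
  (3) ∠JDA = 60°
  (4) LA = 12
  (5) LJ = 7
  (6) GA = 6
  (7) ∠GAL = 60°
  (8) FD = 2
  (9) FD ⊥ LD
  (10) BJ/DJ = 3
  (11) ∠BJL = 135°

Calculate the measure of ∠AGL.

Step 1: By the law of cosines on triangle GAL: GL² = 6² + 12² − 2·6·12·cos(60°) = 108, so GL = 6·√3.
Step 2: By the inverse law of cosines on triangle AGL: cos(∠AGL) = (6² + (6·√3)² − 12²) / (2·6·6·√3) = 0/124.71 = 0, so ∠AGL = 90°.

Therefore, the measure of angle ∠AGL = 90°.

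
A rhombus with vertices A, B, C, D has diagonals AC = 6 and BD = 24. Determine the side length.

Half-diagonals are 3 and 12. side = sqrt(3^2 + 12^2) = sqrt(153) = 3*sqrt(17)

3*sqrt(17)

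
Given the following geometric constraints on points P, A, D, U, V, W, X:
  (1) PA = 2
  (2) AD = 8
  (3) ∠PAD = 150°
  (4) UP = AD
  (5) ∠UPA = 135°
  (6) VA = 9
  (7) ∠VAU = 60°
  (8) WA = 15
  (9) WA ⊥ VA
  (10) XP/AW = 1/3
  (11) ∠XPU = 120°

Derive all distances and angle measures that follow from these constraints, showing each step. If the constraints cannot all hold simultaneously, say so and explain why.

The constraints are consistent.

From the given relations:
  UP = AD = 8
  XP = 1/3·AW = 1/3·15 = 5

Step 1: From PA = 2, AD = 8, and ∠PAD = 150°, by the law of cosines:
  PD² = PA² + AD² - 2·PA·AD·cos(150°) = 4 + 64 + 27.71 = 95.71
  PD ≈ 9.78

Step 2: From AP = 2, PU = 8, and ∠APU = 135°, by the law of cosines:
  AU² = AP² + PU² - 2·AP·PU·cos(135°) = 4 + 64 + 22.63 = 90.63
  AU ≈ 9.52

Step 3: From UP = 8, PX = 5, and ∠UPX = 120°, by the law of cosines:
  UX² = UP² + PX² - 2·UP·PX·cos(120°) = 64 + 25 + 40 = 129
  UX = √129

Step 4: From VA = 9, AW = 15, and ∠VAW = 90°, by the law of cosines:
  VW² = VA² + AW² - 2·VA·AW·cos(90°) = 81 + 225 - 0 = 306
  VW = 3·√34

Step 5: From UA = 9.52, AV = 9, and ∠UAV = 60°, by the law of cosines:
  UV² = UA² + AV² - 2·UA·AV·cos(60°) = 90.63 + 81 - 85.68 = 85.95
  UV ≈ 9.27

Step 6: From PA = 2, PD = 9.78, AD = 8, by the inverse law of cosines:
  cos(∠APD) = (PA² + PD² - AD²) / (2·PA·PD)
  ∠APD = 24.13°

Step 7: From AP = 2, AU = 9.52, PU = 8, by the inverse law of cosines:
  cos(∠PAU) = (AP² + AU² - PU²) / (2·AP·AU)
  ∠PAU = 36.46°

Step 8: From DA = 8, DP = 9.78, AP = 2, by the inverse law of cosines:
  cos(∠ADP) = (DA² + DP² - AP²) / (2·DA·DP)
  ∠ADP = 5.87°

Step 9: From UA = 9.52, UP = 8, AP = 2, by the inverse law of cosines:
  cos(∠AUP) = (UA² + UP² - AP²) / (2·UA·UP)
  ∠AUP = 8.54°

Step 10: From UP = 8, UX = √129, PX = 5, by the inverse law of cosines:
  cos(∠PUX) = (UP² + UX² - PX²) / (2·UP·UX)
  ∠PUX = 22.41°

Step 11: From VA = 9, VW = 3·√34, AW = 15, by the inverse law of cosines:
  cos(∠AVW) = (VA² + VW² - AW²) / (2·VA·VW)
  ∠AVW = 59.04°

Step 12: From WA = 15, WV = 3·√34, AV = 9, by the inverse law of cosines:
  cos(∠AWV) = (WA² + WV² - AV²) / (2·WA·WV)
  ∠AWV = 30.96°

Step 13: From XP = 5, XU = √129, PU = 8, by the inverse law of cosines:
  cos(∠PXU) = (XP² + XU² - PU²) / (2·XP·XU)
  ∠PXU = 37.59°

Step 14: From UA = 9.52, UV = 9.27, AV = 9, by the inverse law of cosines:
  cos(∠AUV) = (UA² + UV² - AV²) / (2·UA·UV)
  ∠AUV = 57.22°

Step 15: From VA = 9, VU = 9.27, AU = 9.52, by the inverse law of cosines:
  cos(∠AVU) = (VA² + VU² - AU²) / (2·VA·VU)
  ∠AVU = 62.78°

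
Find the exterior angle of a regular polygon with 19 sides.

Each exterior angle of a regular n-gon is 360 / n.
For n = 19: 360 / 19 = 360/19 degrees.

360/19 degrees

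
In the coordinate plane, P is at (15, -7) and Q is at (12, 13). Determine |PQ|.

The horizontal distance is |12 - 15| = 3 and the vertical distance is |13 - -7| = 20.
By the Pythagorean theorem, d = sqrt(3^2 + 20^2) = sqrt(409).

sqrt(409)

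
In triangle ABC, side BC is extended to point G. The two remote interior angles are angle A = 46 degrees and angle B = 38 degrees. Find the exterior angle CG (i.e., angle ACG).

By the exterior angle theorem, an exterior angle of a triangle equals the sum of the two remote interior angles.
Exterior angle = angle A + angle B
Exterior angle = 46 + 38 = 84 degrees

84 degrees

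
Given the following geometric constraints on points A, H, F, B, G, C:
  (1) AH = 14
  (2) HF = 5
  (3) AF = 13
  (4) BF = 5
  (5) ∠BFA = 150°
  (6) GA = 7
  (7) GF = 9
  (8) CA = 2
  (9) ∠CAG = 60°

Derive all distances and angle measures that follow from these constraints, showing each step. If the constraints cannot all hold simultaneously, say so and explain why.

The constraints are consistent.

Step 1: From AF = 13, FB = 5, and ∠AFB = 150°, by the law of cosines:
  AB² = AF² + FB² - 2·AF·FB·cos(150°) = 169 + 25 + 112.6 = 306.6
  AB ≈ 17.51

Step 2: From GA = 7, AC = 2, and ∠GAC = 60°, by the law of cosines:
  GC² = GA² + AC² - 2·GA·AC·cos(60°) = 49 + 4 - 14 = 39
  GC = √39

Step 3: From AF = 13, AG = 7, FG = 9, by the inverse law of cosines:
  cos(∠FAG) = (AF² + AG² - FG²) / (2·AF·AG)
  ∠FAG = 41.17°

Step 4: From AF = 13, AH = 14, FH = 5, by the inverse law of cosines:
  cos(∠FAH) = (AF² + AH² - FH²) / (2·AF·AH)
  ∠FAH = 20.92°

Step 5: From HA = 14, HF = 5, AF = 13, by the inverse law of cosines:
  cos(∠AHF) = (HA² + HF² - AF²) / (2·HA·HF)
  ∠AHF = 68.2°

Step 6: From FA = 13, FG = 9, AG = 7, by the inverse law of cosines:
  cos(∠AFG) = (FA² + FG² - AG²) / (2·FA·FG)
  ∠AFG = 30.8°

Step 7: From FA = 13, FH = 5, AH = 14, by the inverse law of cosines:
  cos(∠AFH) = (FA² + FH² - AH²) / (2·FA·FH)
  ∠AFH = 90.88°

Step 8: From GA = 7, GF = 9, AF = 13, by the inverse law of cosines:
  cos(∠AGF) = (GA² + GF² - AF²) / (2·GA·GF)
  ∠AGF = 108.03°

Step 9: From AB = 17.51, AF = 13, BF = 5, by the inverse law of cosines:
  cos(∠BAF) = (AB² + AF² - BF²) / (2·AB·AF)
  ∠BAF = 8.21°

Step 10: From BA = 17.51, BF = 5, AF = 13, by the inverse law of cosines:
  cos(∠ABF) = (BA² + BF² - AF²) / (2·BA·BF)
  ∠ABF = 21.79°

Step 11: From GA = 7, GC = √39, AC = 2, by the inverse law of cosines:
  cos(∠AGC) = (GA² + GC² - AC²) / (2·GA·GC)
  ∠AGC = 16.1°

Step 12: From CA = 2, CG = √39, AG = 7, by the inverse law of cosines:
  cos(∠ACG) = (CA² + CG² - AG²) / (2·CA·CG)
  ∠ACG = 103.9°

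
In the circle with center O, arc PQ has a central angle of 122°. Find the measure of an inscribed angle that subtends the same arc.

Inscribed angle = 122° / 2 = 61° (inscribed angle theorem).

61°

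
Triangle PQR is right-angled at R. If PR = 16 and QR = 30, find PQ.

By the Pythagorean theorem: PQ^2 = PR^2 + QR^2
PQ^2 = 16^2 + 30^2 = 256 + 900 = 1156
PQ = sqrt(1156) = 34

34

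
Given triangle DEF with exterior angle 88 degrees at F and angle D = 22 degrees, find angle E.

The exterior angle theorem states that an exterior angle equals the sum of the two non-adjacent interior angles.
So 88 = 22 + angle E, which gives angle E = 88 - 22 = 66 degrees.

66 degrees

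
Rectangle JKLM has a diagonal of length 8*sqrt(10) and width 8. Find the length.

Using the Pythagorean theorem: d^2 = a^2 + b^2
b^2 = d^2 - a^2
b^2 = 640 - 64
b^2 = 576
b = sqrt(576) = 24

24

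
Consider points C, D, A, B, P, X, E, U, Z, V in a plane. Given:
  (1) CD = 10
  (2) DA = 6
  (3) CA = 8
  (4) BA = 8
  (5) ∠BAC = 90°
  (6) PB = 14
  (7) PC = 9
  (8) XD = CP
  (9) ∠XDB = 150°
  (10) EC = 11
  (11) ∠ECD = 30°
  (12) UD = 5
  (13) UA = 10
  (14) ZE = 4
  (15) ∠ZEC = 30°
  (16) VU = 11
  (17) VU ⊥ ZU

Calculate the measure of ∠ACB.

Step 1: By the law of cosines on triangle CAB: CB² = 8² + 8² − 2·8·8·cos(90°) = 128, so CB = 8·√2.
Step 2: By the inverse law of cosines on triangle ACB: cos(∠ACB) = (8² + (8·√2)² − 8²) / (2·8·8·√2) = 128/181.02 = 0.7071, so ∠ACB = 45°.

Therefore, the measure of angle ∠ACB = 45°.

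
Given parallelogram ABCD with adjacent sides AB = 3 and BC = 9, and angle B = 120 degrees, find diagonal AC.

The diagonal of a parallelogram can be found by treating two adjacent sides and the diagonal as a triangle.
Applying the law of cosines with sides 3, 9 and included angle 120°:
d^2 = 9 + 81 - 54*cos(120°) = 117
d = 3*sqrt(13)

3*sqrt(13)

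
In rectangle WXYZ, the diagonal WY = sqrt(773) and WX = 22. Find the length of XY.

Using the Pythagorean theorem: d^2 = a^2 + b^2
b^2 = d^2 - a^2
b^2 = 773 - 484
b^2 = 289
b = sqrt(289) = 17

17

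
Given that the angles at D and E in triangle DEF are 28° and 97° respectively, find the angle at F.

Let angle F = x. Then 28 + 97 + x = 180.
x = 180 - 125 = 55 degrees.

55 degrees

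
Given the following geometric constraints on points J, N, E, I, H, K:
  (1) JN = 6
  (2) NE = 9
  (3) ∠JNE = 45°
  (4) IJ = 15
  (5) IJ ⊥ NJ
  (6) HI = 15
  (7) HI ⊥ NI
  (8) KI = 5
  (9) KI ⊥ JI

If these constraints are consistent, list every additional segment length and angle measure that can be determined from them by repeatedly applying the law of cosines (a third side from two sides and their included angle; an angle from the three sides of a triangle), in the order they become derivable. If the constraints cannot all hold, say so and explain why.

The constraints are consistent. Derivable facts, in order:
After 1 step:
- JE ≈ 6.37
- JK = 5·√10
- NI = 3·√29
After 2 steps:
- NH = 9·√6
- ∠EJN = 93.27°
- ∠IJK = 18.43°
- ∠IKJ = 71.57°
- ∠INJ = 68.2°
- ∠JEN = 41.73°
- ∠JIN = 21.8°
After 3 steps:
- ∠HNI = 42.88°
- ∠IHN = 47.12°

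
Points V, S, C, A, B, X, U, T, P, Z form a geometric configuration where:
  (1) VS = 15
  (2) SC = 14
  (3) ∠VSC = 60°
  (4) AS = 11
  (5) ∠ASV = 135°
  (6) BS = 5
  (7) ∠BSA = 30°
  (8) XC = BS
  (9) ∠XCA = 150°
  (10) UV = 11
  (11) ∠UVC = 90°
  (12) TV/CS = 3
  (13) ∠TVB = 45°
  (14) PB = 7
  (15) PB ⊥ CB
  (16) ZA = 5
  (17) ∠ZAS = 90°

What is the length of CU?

Step 1: By the law of cosines on triangle CSV: CV² = 14² + 15² − 2·14·15·cos(60°) = 211, so CV ≈ 14.53.
Step 2: By the law of cosines on triangle CVU: CU² = 14.53² + 11² − 2·14.53·11·cos(90°) = 332, so CU = 2·√83.

Therefore, the length of CU = 2·√83.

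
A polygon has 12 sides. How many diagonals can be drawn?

The number of diagonals in an n-gon is n(n - 3)/2.
For n = 12: 12(12 - 3)/2 = 12 × 9 / 2 = 54.

54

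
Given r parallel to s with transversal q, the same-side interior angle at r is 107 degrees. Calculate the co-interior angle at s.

Co-interior angles (same-side interior) formed by parallel lines and a transversal are supplementary (sum to 180 degrees).
The given angle is 107 degrees.
The co-interior angle = 180 - 107 = 73 degrees.

73 degrees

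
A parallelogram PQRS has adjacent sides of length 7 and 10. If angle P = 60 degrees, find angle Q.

Opposite sides of a parallelogram are parallel, so consecutive angles form co-interior angles on a transversal.
Co-interior angles sum to 180°, giving angle Q = 180 - 60 = 120 degrees.

120 degrees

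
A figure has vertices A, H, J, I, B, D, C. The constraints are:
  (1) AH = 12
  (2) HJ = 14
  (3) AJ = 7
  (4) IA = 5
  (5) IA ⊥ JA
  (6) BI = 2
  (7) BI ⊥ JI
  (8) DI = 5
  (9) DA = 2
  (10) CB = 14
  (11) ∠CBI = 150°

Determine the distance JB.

Step 1: By the law of cosines on triangle JAI: JI² = 7² + 5² − 2·7·5·cos(90°) = 74, so JI = √74.
Step 2: By the law of cosines on triangle JIB: JB² = √74² + 2² − 2·√74·2·cos(90°) = 78, so JB = √78.

Therefore, the length of JB = √78.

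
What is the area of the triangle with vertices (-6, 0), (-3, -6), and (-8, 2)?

Shoelace: Area = (1/2)|-6(-6-2) + -3(2-0) + -8(0--6)| = (1/2)(6) = 3

3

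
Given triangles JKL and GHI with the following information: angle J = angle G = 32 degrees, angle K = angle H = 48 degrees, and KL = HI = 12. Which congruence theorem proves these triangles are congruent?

The given information matches AAS: Two pairs of corresponding angles and a non-included side are equal (Angle-Angle-Side).

AAS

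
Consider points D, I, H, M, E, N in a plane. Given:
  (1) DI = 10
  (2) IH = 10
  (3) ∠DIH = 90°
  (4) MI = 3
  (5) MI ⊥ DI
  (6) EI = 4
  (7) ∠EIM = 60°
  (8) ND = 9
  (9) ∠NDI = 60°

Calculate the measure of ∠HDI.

Step 1: By the law of cosines on triangle DIH: DH² = 10² + 10² − 2·10·10·cos(90°) = 200, so DH = 10·√2.
Step 2: By the inverse law of cosines on triangle HDI: cos(∠HDI) = ((10·√2)² + 10² − 10²) / (2·10·√2·10) = 200/282.84 = 0.7071, so ∠HDI = 45°.

Therefore, the measure of angle ∠HDI = 45°.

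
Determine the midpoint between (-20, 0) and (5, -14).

The midpoint is the average of the coordinates:
x: (-20 + 5)/2 = -15/2
y: (0 + -14)/2 = -7
Midpoint = (-15/2, -7)

(-15/2, -7)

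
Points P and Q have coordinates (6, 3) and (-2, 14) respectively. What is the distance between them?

The horizontal distance is |-2 - 6| = 8 and the vertical distance is |14 - 3| = 11.
By the Pythagorean theorem, d = sqrt(8^2 + 11^2) = sqrt(185).

sqrt(185)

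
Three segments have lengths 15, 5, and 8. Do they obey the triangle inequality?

No.
The triangle inequality is violated: 5 + 8 = 13 ≤ 15.
These lengths cannot form a triangle.

No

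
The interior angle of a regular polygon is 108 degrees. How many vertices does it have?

Each interior angle of a regular n-gon is (n - 2) * 180 / n.
Setting this equal to 108:
(n - 2) * 180 / n = 108
Each exterior angle = 180 - 108 = 72 degrees.
Since exterior angles sum to 360: n = 360 / 72 = 5.

5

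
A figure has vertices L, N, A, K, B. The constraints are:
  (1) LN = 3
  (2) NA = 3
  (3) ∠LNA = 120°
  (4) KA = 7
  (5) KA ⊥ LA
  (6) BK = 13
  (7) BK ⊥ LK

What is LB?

Step 1: By the law of cosines on triangle LNA: LA² = 3² + 3² − 2·3·3·cos(120°) = 27, so LA = 3·√3.
Step 2: By the law of cosines on triangle LAK: LK² = (3·√3)² + 7² − 2·3·√3·7·cos(90°) = 76, so LK = 2·√19.
Step 3: By the law of cosines on triangle LKB: LB² = (2·√19)² + 13² − 2·2·√19·13·cos(90°) = 245, so LB = 7·√5.

Therefore, the length of LB = 7·√5.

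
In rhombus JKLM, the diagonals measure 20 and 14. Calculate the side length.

In a rhombus, the diagonals bisect each other perpendicularly, creating four congruent right triangles.
Each triangle has legs 10 (half of 20) and 7 (half of 14).
The hypotenuse of each right triangle is a side of the rhombus:
side = sqrt(10^2 + 7^2) = sqrt(149)

sqrt(149)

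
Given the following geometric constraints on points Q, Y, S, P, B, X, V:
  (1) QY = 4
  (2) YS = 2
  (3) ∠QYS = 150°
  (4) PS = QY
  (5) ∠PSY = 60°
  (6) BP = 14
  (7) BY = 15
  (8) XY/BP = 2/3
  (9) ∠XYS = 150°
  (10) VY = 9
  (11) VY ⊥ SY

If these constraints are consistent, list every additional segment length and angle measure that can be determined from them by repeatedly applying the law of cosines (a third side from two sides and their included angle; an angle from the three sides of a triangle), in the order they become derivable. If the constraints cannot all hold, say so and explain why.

The constraints are consistent. Derivable facts, in order:
After 1 step:
- QS ≈ 5.82
- SV = √85
- SX ≈ 11.11
- YP = 2·√3
After 2 steps:
- ∠BPY = 100.09°
- ∠BYP = 66.76°
- ∠PBY = 13.14°
- ∠PYS = 90°
- ∠QSY = 20.1°
- ∠SPY = 30°
- ∠SQY = 9.9°
- ∠SVY = 12.53°
- ∠SXY = 5.16°
- ∠VSY = 77.47°
- ∠XSY = 24.84°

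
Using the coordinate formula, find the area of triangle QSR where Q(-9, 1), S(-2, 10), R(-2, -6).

Shoelace: Area = (1/2)|-9(10--6) + -2(-6-1) + -2(1-10)| = (1/2)(112) = 56

56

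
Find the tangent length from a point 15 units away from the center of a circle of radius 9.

Let T be the point of tangency. Then QT ⊥ AT (radius ⊥ tangent).
In right triangle QTA: QA² = QT² + AT²
15² = 9² + AT²
AT² = 144, AT = 12

12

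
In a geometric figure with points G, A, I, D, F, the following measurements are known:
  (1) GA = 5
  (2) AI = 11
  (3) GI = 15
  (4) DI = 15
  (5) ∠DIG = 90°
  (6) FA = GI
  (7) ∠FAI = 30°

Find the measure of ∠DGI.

Step 1: By the law of cosines on triangle GID: GD² = 15² + 15² − 2·15·15·cos(90°) = 450, so GD = 15·√2.
Step 2: By the inverse law of cosines on triangle DGI: cos(∠DGI) = ((15·√2)² + 15² − 15²) / (2·15·√2·15) = 450/636.4 = 0.7071, so ∠DGI = 45°.

Therefore, the measure of angle ∠DGI = 45°.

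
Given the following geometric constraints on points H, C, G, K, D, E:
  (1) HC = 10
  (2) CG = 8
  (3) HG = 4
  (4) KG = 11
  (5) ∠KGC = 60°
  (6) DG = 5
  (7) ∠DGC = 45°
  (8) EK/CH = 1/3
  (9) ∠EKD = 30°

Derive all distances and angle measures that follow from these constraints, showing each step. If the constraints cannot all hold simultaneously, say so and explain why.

The constraints are consistent.

From the given relations:
  EK = 1/3·CH = 1/3·10 ≈ 3.33

Step 1: From CG = 8, GK = 11, and ∠CGK = 60°, by the law of cosines:
  CK² = CG² + GK² - 2·CG·GK·cos(60°) = 64 + 121 - 88 = 97
  CK = √97

Step 2: From CG = 8, GD = 5, and ∠CGD = 45°, by the law of cosines:
  CD² = CG² + GD² - 2·CG·GD·cos(45°) = 64 + 25 - 56.57 = 32.43
  CD ≈ 5.69

Step 3: From HC = 10, HG = 4, CG = 8, by the inverse law of cosines:
  cos(∠CHG) = (HC² + HG² - CG²) / (2·HC·HG)
  ∠CHG = 49.46°

Step 4: From CG = 8, CH = 10, GH = 4, by the inverse law of cosines:
  cos(∠GCH) = (CG² + CH² - GH²) / (2·CG·CH)
  ∠GCH = 22.33°

Step 5: From GC = 8, GH = 4, CH = 10, by the inverse law of cosines:
  cos(∠CGH) = (GC² + GH² - CH²) / (2·GC·GH)
  ∠CGH = 108.21°

Step 6: From CD = 5.69, CG = 8, DG = 5, by the inverse law of cosines:
  cos(∠DCG) = (CD² + CG² - DG²) / (2·CD·CG)
  ∠DCG = 38.38°

Step 7: From CG = 8, CK = √97, GK = 11, by the inverse law of cosines:
  cos(∠GCK) = (CG² + CK² - GK²) / (2·CG·CK)
  ∠GCK = 75.3°

Step 8: From KC = √97, KG = 11, CG = 8, by the inverse law of cosines:
  cos(∠CKG) = (KC² + KG² - CG²) / (2·KC·KG)
  ∠CKG = 44.7°

Step 9: From DC = 5.69, DG = 5, CG = 8, by the inverse law of cosines:
  cos(∠CDG) = (DC² + DG² - CG²) / (2·DC·DG)
  ∠CDG = 96.62°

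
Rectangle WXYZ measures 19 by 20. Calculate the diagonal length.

d = sqrt(19^2 + 20^2) = sqrt(761)

sqrt(761)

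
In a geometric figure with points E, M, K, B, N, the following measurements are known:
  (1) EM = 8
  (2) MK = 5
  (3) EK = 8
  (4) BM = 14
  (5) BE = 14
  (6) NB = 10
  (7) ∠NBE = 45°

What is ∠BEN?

Step 1: By the law of cosines on triangle EBN: EN² = 14² + 10² − 2·14·10·cos(45°) = 98.01, so EN ≈ 9.9.
Step 2: By the inverse law of cosines on triangle BEN: cos(∠BEN) = (14² + 9.9² − 10²) / (2·14·9.9) = 194.01/277.2 = 0.6999, so ∠BEN = 45.58°.

Therefore, the measure of angle ∠BEN = 45.58°.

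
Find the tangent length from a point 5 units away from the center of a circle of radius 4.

Let T be the point of tangency. Then CT ⊥ XT (radius ⊥ tangent).
In right triangle CTX: CX² = CT² + XT²
5² = 4² + XT²
XT² = 9, XT = 3

3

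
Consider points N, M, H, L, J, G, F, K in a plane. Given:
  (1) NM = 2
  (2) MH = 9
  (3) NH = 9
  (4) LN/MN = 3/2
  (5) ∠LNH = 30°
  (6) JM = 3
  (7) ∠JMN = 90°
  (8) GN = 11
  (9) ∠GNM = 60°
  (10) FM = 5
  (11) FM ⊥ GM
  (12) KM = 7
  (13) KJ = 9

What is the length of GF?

Step 1: By the law of cosines on triangle GNM: GM² = 11² + 2² − 2·11·2·cos(60°) = 103, so GM = √103.
Step 2: By the law of cosines on triangle GMF: GF² = √103² + 5² − 2·√103·5·cos(90°) = 128, so GF = 8·√2.

Therefore, the length of GF = 8·√2.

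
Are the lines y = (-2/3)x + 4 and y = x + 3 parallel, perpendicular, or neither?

Slope of line 1: m1 = -2/3
Slope of line 2: m2 = 1
For parallel lines we need equal slopes: -2/3 != 1.
For perpendicular lines we need m1*m2 = -1: (-2/3)(1) = -2/3 != -1.
Since neither condition holds, the lines are neither parallel nor perpendicular.

Neither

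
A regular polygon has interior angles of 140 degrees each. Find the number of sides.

Each interior angle of a regular n-gon is (n - 2) * 180 / n.
Setting this equal to 140:
(n - 2) * 180 / n = 140
Each exterior angle = 180 - 140 = 40 degrees.
Since exterior angles sum to 360: n = 360 / 40 = 9.

9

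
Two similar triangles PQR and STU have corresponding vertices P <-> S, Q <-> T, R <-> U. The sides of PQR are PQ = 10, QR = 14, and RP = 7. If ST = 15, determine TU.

Similar triangles have proportional sides. Setting up the proportion:
ST / PQ = TU / QR
15 / 10 = TU / 14
TU = 14 * 15 / 10 = 21.

21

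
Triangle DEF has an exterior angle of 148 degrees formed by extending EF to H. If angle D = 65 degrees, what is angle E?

The exterior angle theorem states that an exterior angle equals the sum of the two non-adjacent interior angles.
So 148 = 65 + angle E, which gives angle E = 148 - 65 = 83 degrees.

83 degrees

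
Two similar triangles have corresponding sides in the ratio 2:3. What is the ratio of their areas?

Area scales with the square of linear dimensions. If every length is multiplied by 2/3, then the area is multiplied by (2/3)^2 = 4/9.
The area ratio is 4:9.

4:9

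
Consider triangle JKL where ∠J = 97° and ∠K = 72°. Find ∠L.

Let angle L = x. Then 97 + 72 + x = 180.
x = 180 - 169 = 11 degrees.

11 degrees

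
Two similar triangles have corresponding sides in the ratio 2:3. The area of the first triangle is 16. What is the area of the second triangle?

Area ratio = (2/3)^2 = 4/9. Area of the second triangle = 16 * 9/4 = 36.

36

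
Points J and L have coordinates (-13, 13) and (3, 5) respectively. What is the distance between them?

d = sqrt((3 - -13)^2 + (5 - 13)^2)
d = sqrt(16^2 + -8^2)
d = sqrt(256 + 64)
d = sqrt(320) = 8*sqrt(5)

8*sqrt(5)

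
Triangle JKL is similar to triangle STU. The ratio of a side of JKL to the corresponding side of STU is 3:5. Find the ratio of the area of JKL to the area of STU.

Area ratio = (side ratio)^2 = (3/5)^2 = 9:25.

9:25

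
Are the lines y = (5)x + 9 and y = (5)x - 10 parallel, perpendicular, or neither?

Slope of line 1: m1 = 5
Slope of line 2: m2 = 5
m1 = m2, so the lines are parallel.

Parallel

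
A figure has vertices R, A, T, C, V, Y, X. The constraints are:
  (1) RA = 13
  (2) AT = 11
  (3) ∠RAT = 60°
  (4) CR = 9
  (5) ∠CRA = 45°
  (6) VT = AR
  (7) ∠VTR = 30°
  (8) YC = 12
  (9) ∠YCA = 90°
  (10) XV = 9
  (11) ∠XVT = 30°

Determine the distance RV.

From the given relations: VT = AR = 13.
Step 1: By the law of cosines on triangle RAT: RT² = 13² + 11² − 2·13·11·cos(60°) = 147, so RT = 7·√3.
Step 2: By the law of cosines on triangle RTV: RV² = (7·√3)² + 13² − 2·7·√3·13·cos(30°) = 43, so RV = √43.

Therefore, the length of RV = √43.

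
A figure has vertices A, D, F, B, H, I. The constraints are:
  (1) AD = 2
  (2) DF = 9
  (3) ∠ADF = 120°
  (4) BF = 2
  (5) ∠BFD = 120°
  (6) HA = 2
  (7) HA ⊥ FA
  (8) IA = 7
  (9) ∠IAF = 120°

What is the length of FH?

Step 1: By the law of cosines on triangle FDA: FA² = 9² + 2² − 2·9·2·cos(120°) = 103, so FA = √103.
Step 2: By the law of cosines on triangle FAH: FH² = √103² + 2² − 2·√103·2·cos(90°) = 107, so FH = √107.

Therefore, the length of FH = √107.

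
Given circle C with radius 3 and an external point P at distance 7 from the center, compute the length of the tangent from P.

Let T be the point of tangency. Then CT ⊥ PT (radius ⊥ tangent).
In right triangle CTP: CP² = CT² + PT²
7² = 3² + PT²
PT² = 40, PT = 2*sqrt(10)

2*sqrt(10)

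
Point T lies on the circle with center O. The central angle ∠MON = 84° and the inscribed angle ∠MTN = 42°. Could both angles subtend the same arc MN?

By the inscribed angle theorem, if both angles subtend the same arc, the inscribed angle must be half the central angle.
Half of 84° = 42°, which equals the given inscribed angle of 42°.
Therefore, yes, they correspond to the same arc.

Yes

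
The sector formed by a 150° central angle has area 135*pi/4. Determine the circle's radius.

r² = 360 × 135*pi/4 / (π × 150) = 81, so r = 9.

9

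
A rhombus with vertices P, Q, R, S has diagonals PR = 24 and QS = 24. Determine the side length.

In a rhombus, the diagonals bisect each other perpendicularly, creating four congruent right triangles.
Each triangle has legs 12 (half of 24) and 12 (half of 24).
The hypotenuse of each right triangle is a side of the rhombus:
side = sqrt(12^2 + 12^2) = sqrt(288) = 12*sqrt(2)

12*sqrt(2)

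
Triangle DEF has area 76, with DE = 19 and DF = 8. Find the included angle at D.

Area = (1/2) * a * b * sin(C)
sin(C) = 2 * Area / (a * b)
sin(C) = 2 * 76 / (19 * 8)
sin(C) = 1
C = arcsin(1) = 90°

90°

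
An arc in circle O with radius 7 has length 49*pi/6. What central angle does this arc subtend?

θ = 360 × 49*pi/6 / (2π × 7) = 210° (rearranging arc length formula).

210°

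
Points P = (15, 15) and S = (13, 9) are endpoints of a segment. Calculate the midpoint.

M = ((x₁ + x₂)/2, (y₁ + y₂)/2)
= ((15 + 13)/2, (15 + 9)/2)
= (28/2, 24/2) = (14, 12)

(14, 12)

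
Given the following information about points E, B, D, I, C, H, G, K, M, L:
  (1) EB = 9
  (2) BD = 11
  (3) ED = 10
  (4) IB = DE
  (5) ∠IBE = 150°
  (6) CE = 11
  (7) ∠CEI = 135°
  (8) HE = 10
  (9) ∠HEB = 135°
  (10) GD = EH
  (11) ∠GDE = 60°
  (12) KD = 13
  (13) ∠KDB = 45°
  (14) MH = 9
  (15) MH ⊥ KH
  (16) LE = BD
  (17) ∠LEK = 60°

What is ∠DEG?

From the given relations: GD = EH = 10.
Step 1: By the law of cosines on triangle EDG: EG² = 10² + 10² − 2·10·10·cos(60°) = 100, so EG = 10.
Step 2: By the inverse law of cosines on triangle DEG: cos(∠DEG) = (10² + 10² − 10²) / (2·10·10) = 100/200 = 0.5, so ∠DEG = 60°.

Therefore, the measure of angle ∠DEG = 60°.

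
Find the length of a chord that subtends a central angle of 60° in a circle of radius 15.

Chord = 2(15) sin(30°) = 15

15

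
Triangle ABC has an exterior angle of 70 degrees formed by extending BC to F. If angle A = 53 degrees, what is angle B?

angle B = 70 - 53 = 17 degrees (exterior angle theorem).

17 degrees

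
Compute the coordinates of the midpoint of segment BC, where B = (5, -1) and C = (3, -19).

The midpoint is the point halfway along the segment.
Move half the horizontal distance: 5 + (3 - 5)/2 = 5 + -2/2 = 4
Move half the vertical distance: -1 + (-19 - -1)/2 = -1 + -18/2 = -10
Midpoint = (4, -10)

(4, -10)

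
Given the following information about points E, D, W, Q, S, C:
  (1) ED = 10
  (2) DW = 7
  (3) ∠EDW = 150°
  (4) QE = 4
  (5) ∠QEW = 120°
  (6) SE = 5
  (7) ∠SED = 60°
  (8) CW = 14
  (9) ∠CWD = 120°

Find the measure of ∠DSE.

Step 1: By the law of cosines on triangle SED: SD² = 5² + 10² − 2·5·10·cos(60°) = 75, so SD = 5·√3.
Step 2: By the inverse law of cosines on triangle DSE: cos(∠DSE) = ((5·√3)² + 5² − 10²) / (2·5·√3·5) = 0/86.6 = 0, so ∠DSE = 90°.

Therefore, the measure of angle ∠DSE = 90°.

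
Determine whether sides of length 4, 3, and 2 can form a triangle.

Sort the sides: 2, 3, 4.
It suffices to check that the sum of the two smallest exceeds the largest:
2 + 3 = 5 > 4. ✓
Yes, a valid triangle can be formed.

Yes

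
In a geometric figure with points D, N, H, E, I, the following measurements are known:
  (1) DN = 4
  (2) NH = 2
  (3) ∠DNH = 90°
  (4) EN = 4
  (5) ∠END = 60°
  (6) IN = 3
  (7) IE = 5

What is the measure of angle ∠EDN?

Step 1: By the law of cosines on triangle DNE: DE² = 4² + 4² − 2·4·4·cos(60°) = 16, so DE = 4.
Step 2: By the inverse law of cosines on triangle EDN: cos(∠EDN) = (4² + 4² − 4²) / (2·4·4) = 16/32 = 0.5, so ∠EDN = 60°.

Therefore, the measure of angle ∠EDN = 60°.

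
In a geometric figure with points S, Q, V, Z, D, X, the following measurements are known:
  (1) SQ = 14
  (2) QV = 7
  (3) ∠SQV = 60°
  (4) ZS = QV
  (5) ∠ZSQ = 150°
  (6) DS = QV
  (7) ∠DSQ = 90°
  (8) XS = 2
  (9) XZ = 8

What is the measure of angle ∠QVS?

Step 1: By the law of cosines on triangle VQS: VS² = 7² + 14² − 2·7·14·cos(60°) = 147, so VS = 7·√3.
Step 2: By the inverse law of cosines on triangle QVS: cos(∠QVS) = (7² + (7·√3)² − 14²) / (2·7·7·√3) = 0/169.74 = 0, so ∠QVS = 90°.

Therefore, the measure of angle ∠QVS = 90°.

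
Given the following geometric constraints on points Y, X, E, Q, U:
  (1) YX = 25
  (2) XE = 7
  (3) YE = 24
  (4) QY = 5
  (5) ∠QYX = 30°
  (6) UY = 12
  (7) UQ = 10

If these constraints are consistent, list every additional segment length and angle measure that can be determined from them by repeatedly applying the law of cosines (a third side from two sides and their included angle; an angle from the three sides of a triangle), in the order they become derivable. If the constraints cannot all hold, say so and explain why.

The constraints are consistent. Derivable facts, in order:
After 1 step:
- XQ ≈ 20.82
- ∠EXY = 73.74°
- ∠EYX = 16.26°
- ∠QUY = 24.15°
- ∠QYU = 54.9°
- ∠UQY = 100.95°
- ∠XEY = 90°
After 2 steps:
- ∠QXY = 6.9°
- ∠XQY = 143.1°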